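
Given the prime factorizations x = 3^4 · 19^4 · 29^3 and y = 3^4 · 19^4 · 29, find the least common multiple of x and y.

max exponent per prime: 3^4 · 19^4 · 29^3 = 257450308389

257450308389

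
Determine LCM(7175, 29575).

7175 = 5² · 7 · 41; 29575 = 5² · 7 · 13²
max exponents: 5² · 7 · 13² · 41 = 1212575

1212575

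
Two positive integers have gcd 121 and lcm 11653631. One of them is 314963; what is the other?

4477

Using pq = gcd(p,q)·lcm(p,q) = 121·11653631 = 1410089351, we get q = 1410089351/314963 = 4477.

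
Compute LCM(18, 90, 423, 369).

173430

18 = 2 · 3²; 90 = 2 · 3² · 5; 423 = 3² · 47; 369 = 3² · 41
lcm takes max exponent of each prime: 2 · 3² · 5 · 41 · 47 = 173430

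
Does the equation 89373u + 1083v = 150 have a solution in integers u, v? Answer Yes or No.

gcd(89373, 1083): 89373 = 82·1083 + 567; 1083 = 1·567 + 516; 567 = 1·516 + 51; 516 = 10·51 + 6; 51 = 8·6 + 3; 6 = 2·3 + 0 → 3
3 divides 150, so a solution exists.

Yes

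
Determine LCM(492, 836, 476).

12236532

492 = 2² · 3 · 41; 836 = 2² · 11 · 19; 476 = 2² · 7 · 17
lcm takes max exponent of each prime: 2² · 3 · 7 · 11 · 17 · 19 · 41 = 12236532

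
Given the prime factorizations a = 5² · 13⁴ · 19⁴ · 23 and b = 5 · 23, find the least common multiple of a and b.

max exponent per prime: 5² · 13⁴ · 19⁴ · 23 = 2140206396575

2140206396575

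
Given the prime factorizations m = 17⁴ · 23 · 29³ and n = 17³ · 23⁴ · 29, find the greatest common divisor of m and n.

3276971

min exponent per shared prime: 17³ · 23 · 29 = 3276971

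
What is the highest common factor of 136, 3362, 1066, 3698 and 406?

2

gcd(136, 3362): 3362 = 24·136 + 98; 136 = 1·98 + 38; 98 = 2·38 + 22; 38 = 1·22 + 16; 22 = 1·16 + 6; 16 = 2·6 + 4; 6 = 1·4 + 2; 4 = 2·2 + 0 → 2
gcd(2, 1066): 1066 = 533·2 + 0 → 2
gcd(2, 3698): 3698 = 1849·2 + 0 → 2
gcd(2, 406): 406 = 203·2 + 0 → 2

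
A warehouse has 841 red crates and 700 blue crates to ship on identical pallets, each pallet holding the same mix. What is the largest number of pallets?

1

841 = 29²
700 = 2² · 5² · 7
Common: 1 = 1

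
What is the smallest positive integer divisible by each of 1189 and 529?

628981

gcd first: 1189 = 2·529 + 131; 529 = 4·131 + 5; 131 = 26·5 + 1; 5 = 5·1 + 0 → gcd = 1
lcm = 1189·529/gcd = 628981/1 = 628981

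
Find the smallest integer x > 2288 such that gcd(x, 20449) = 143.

2431

Multiples of 143 above 2288: 143·17, 143·18, … . Need the cofactor coprime to 20449/143 = 143.
Checking s = 17, 18, … the first with gcd(s, 143) = 1 is s = 17, giving 2431.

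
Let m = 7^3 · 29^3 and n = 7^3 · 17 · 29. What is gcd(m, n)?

min exponent per shared prime: 7^3 · 29 = 9947

9947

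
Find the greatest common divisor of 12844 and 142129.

169

Euclid: 142129 = 11·12844 + 845; 12844 = 15·845 + 169; 845 = 5·169 + 0. Last nonzero remainder: 169.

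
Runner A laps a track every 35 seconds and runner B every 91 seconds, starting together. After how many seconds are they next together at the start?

35 = 5 · 7; 91 = 7 · 13
max exponents: 5 · 7 · 13 = 455

455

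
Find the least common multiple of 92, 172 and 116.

92 = 2² · 23; 172 = 2² · 43; 116 = 2² · 29
lcm takes max exponent of each prime: 2² · 23 · 29 · 43 = 114724

114724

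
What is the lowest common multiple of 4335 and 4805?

4165935

4335 = 3 · 5 · 17²; 4805 = 5 · 31²
max exponents: 3 · 5 · 17² · 31² = 4165935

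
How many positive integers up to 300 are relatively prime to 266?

266 = 2·7·19. Inclusion–exclusion on these primes:
300 − ⌊300/2⌋ − ⌊300/7⌋ − ⌊300/19⌋ + ⌊300/14⌋ + ⌊300/38⌋ + ⌊300/133⌋ − ⌊300/266⌋ = 122

122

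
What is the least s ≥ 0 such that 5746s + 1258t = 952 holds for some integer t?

gcd(5746, 1258) = 34 (Euclid: 5746 = 4·1258 + 714; 1258 = 1·714 + 544; 714 = 1·544 + 170; 544 = 3·170 + 34; 170 = 5·34 + 0), and 34 | 952.
Extended Euclid: 5746·(-7) + 1258·(32) = 34. Scale by 28: s₀ = -196.
General solution s = s₀ + 37k; reducing mod 37 gives s = 26 (and t = -118).

26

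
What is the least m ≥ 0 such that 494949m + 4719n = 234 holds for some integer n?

Reduce mod 4719: 494949m ≡ 234 (mod 4719). With g = gcd(494949, 4719) = 39 dividing 234, divide through: 12691m ≡ 6 (mod 121).
Since gcd(12691, 121) = 1, m ≡ 6·(12691)⁻¹ ≡ 86 (mod 121). Smallest non-negative: 86.

86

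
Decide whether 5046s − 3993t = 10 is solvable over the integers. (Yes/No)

No

gcd(5046, 3993): 5046 = 1·3993 + 1053; 3993 = 3·1053 + 834; 1053 = 1·834 + 219; 834 = 3·219 + 177; 219 = 1·177 + 42; 177 = 4·42 + 9; 42 = 4·9 + 6; 9 = 1·6 + 3; 6 = 2·3 + 0 → 3
3 does not divide 10, so a solution does not exist.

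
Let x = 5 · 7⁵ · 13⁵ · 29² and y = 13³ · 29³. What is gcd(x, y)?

min exponent per shared prime: 13³ · 29² = 1847677

1847677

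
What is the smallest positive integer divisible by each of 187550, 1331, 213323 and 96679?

2906088562850

187550 = 2 · 5² · 11² · 31; 1331 = 11³; 213323 = 11² · 41 · 43; 96679 = 11² · 17 · 47
lcm takes max exponent of each prime: 2 · 5² · 11³ · 17 · 31 · 41 · 43 · 47 = 2906088562850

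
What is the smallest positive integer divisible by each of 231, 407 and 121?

94017

231 = 3 · 7 · 11; 407 = 11 · 37; 121 = 11²
lcm takes max exponent of each prime: 3 · 7 · 11² · 37 = 94017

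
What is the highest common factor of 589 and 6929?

Euclid: 6929 = 11·589 + 450; 589 = 1·450 + 139; 450 = 3·139 + 33; 139 = 4·33 + 7; 33 = 4·7 + 5; 7 = 1·5 + 2; 5 = 2·2 + 1; 2 = 2·1 + 0. Last nonzero remainder: 1.

1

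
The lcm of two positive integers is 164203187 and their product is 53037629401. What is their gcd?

gcd·lcm = product, so gcd = 53037629401/164203187 = 323.

323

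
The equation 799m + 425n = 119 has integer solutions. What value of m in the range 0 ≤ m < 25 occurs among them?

6

Euclid: 799 = 1·425 + 374; 425 = 1·374 + 51; 374 = 7·51 + 17; 51 = 3·17 + 0 → gcd = 17; 119 = 17·7.
Back-substitution yields 799·(8) + 425·(-15) = 17, so one solution is m = 8·7 = 56, n = -15·7 = -105.
Solutions in m differ by 425/17 = 25; the one in [0, 25) is 56 mod 25 = 6.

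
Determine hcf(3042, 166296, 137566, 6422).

338

gcd(3042, 166296): 166296 = 54·3042 + 2028; 3042 = 1·2028 + 1014; 2028 = 2·1014 + 0 → 1014
gcd(1014, 137566): 137566 = 135·1014 + 676; 1014 = 1·676 + 338; 676 = 2·338 + 0 → 338
gcd(338, 6422): 6422 = 19·338 + 0 → 338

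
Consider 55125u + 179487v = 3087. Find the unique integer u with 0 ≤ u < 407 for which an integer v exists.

gcd(55125, 179487) = 441 (Euclid: 179487 = 3·55125 + 14112; 55125 = 3·14112 + 12789; 14112 = 1·12789 + 1323; 12789 = 9·1323 + 882; 1323 = 1·882 + 441; 882 = 2·441 + 0), and 441 | 3087.
Extended Euclid: 55125·(-140) + 179487·(43) = 441. Scale by 7: u₀ = -980.
General solution u = u₀ + 407t; reducing mod 407 gives u = 241 (and v = -74).

241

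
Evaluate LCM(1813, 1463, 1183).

64036973

lcm(1813, 1463) = 1813·1463/gcd = 2652419/7 = 378917
lcm(378917, 1183) = 378917·1183/gcd = 448258811/7 = 64036973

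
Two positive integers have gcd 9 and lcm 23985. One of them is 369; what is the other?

Using ab = gcd(a,b)·lcm(a,b) = 9·23985 = 215865, we get b = 215865/369 = 585.

585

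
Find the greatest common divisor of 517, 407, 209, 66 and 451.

gcd(517, 407): 517 = 1·407 + 110; 407 = 3·110 + 77; 110 = 1·77 + 33; 77 = 2·33 + 11; 33 = 3·11 + 0 → 11
gcd(11, 209): 209 = 19·11 + 0 → 11
gcd(11, 66): 66 = 6·11 + 0 → 11
gcd(11, 451): 451 = 41·11 + 0 → 11

11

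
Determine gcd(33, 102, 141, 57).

3

gcd(33, 102): 102 = 3·33 + 3; 33 = 11·3 + 0 → 3
gcd(3, 141): 141 = 47·3 + 0 → 3
gcd(3, 57): 57 = 19·3 + 0 → 3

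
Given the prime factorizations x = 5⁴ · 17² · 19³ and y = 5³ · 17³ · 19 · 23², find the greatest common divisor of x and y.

min exponent per shared prime: 5³ · 17² · 19 = 686375

686375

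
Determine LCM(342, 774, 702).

342 = 2 · 3² · 19; 774 = 2 · 3² · 43; 702 = 2 · 3³ · 13
lcm takes max exponent of each prime: 2 · 3³ · 13 · 19 · 43 = 573534

573534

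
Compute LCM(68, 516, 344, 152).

333336

lcm(68, 516) = 68·516/gcd = 35088/4 = 8772
lcm(8772, 344) = 8772·344/gcd = 3017568/172 = 17544
lcm(17544, 152) = 17544·152/gcd = 2666688/8 = 333336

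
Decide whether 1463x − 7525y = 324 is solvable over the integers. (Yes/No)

By Bézout, 1463x − 7525y = 324 has integer solutions iff gcd(1463, 7525) | 324.
Euclid: 7525 = 5·1463 + 210; 1463 = 6·210 + 203; 210 = 1·203 + 7; 203 = 29·7 + 0. gcd = 7; 324 mod 7 = 2. No.

No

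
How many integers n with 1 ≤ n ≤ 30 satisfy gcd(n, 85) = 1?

23

Prime factors of 85: 5, 17. Count integers ≤ 30 divisible by none of them.
By inclusion–exclusion: 30 − ⌊30/5⌋ − ⌊30/17⌋ + ⌊30/85⌋ = 23.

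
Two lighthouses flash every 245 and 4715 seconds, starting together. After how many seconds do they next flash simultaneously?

231035

245 = 5 · 7²; 4715 = 5 · 23 · 41
max exponents: 5 · 7² · 23 · 41 = 231035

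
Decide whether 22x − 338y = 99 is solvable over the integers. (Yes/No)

No

gcd(22, 338): 338 = 15·22 + 8; 22 = 2·8 + 6; 8 = 1·6 + 2; 6 = 3·2 + 0 → 2
2 does not divide 99, so a solution does not exist.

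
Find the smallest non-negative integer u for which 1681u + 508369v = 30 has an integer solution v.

11492

Reduce mod 508369: 1681u ≡ 30 (mod 508369). With g = gcd(1681, 508369) = 1 dividing 30, divide through: 1681u ≡ 30 (mod 508369).
Since gcd(1681, 508369) = 1, u ≡ 30·(1681)⁻¹ ≡ 11492 (mod 508369). Smallest non-negative: 11492.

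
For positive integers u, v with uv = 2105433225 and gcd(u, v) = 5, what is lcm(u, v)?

421086645

gcd·lcm = product, so lcm = 2105433225/5 = 421086645.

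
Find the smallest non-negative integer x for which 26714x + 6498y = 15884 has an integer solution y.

4

gcd(26714, 6498) = 722 (Euclid: 26714 = 4·6498 + 722; 6498 = 9·722 + 0), and 722 | 15884.
Extended Euclid: 26714·(1) + 6498·(-4) = 722. Scale by 22: x₀ = 22.
General solution x = x₀ + 9t; reducing mod 9 gives x = 4 (and y = -14).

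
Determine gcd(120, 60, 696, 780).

gcd(120, 60): 120 = 2·60 + 0 → 60
gcd(60, 696): 696 = 11·60 + 36; 60 = 1·36 + 24; 36 = 1·24 + 12; 24 = 2·12 + 0 → 12
gcd(12, 780): 780 = 65·12 + 0 → 12

12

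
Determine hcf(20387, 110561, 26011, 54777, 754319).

gcd(20387, 110561): 110561 = 5·20387 + 8626; 20387 = 2·8626 + 3135; 8626 = 2·3135 + 2356; 3135 = 1·2356 + 779; 2356 = 3·779 + 19; 779 = 41·19 + 0 → 19
gcd(19, 26011): 26011 = 1369·19 + 0 → 19
gcd(19, 54777): 54777 = 2883·19 + 0 → 19
gcd(19, 754319): 754319 = 39701·19 + 0 → 19

19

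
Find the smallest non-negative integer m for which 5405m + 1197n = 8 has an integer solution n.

421

Euclid: 5405 = 4·1197 + 617; 1197 = 1·617 + 580; 617 = 1·580 + 37; 580 = 15·37 + 25; 37 = 1·25 + 12; 25 = 2·12 + 1; 12 = 12·1 + 0 → gcd = 1; 8 = 1·8.
Back-substitution yields 5405·(-97) + 1197·(438) = 1, so one solution is m = -97·8 = -776, n = 438·8 = 3504.
Solutions in m differ by 1197/1 = 1197; the one in [0, 1197) is -776 mod 1197 = 421.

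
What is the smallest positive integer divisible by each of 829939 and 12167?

829939 = 11² · 19³; 12167 = 23³
max exponents: 11² · 19³ · 23³ = 10097867813

10097867813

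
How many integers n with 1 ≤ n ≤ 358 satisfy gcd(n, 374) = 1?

153

374 = 2·11·17. Inclusion–exclusion on these primes:
358 − ⌊358/2⌋ − ⌊358/11⌋ − ⌊358/17⌋ + ⌊358/22⌋ + ⌊358/34⌋ + ⌊358/187⌋ − ⌊358/374⌋ = 153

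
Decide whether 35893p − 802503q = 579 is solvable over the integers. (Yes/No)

No

By Bézout, 35893p − 802503q = 579 has integer solutions iff gcd(35893, 802503) | 579.
Euclid: 802503 = 22·35893 + 12857; 35893 = 2·12857 + 10179; 12857 = 1·10179 + 2678; 10179 = 3·2678 + 2145; 2678 = 1·2145 + 533; 2145 = 4·533 + 13; 533 = 41·13 + 0. gcd = 13; 579 mod 13 = 7. No.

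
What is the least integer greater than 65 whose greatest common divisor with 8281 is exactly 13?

78

Multiples of 13 above 65: 13·6, 13·7, … . Need the cofactor coprime to 8281/13 = 637.
Checking s = 6, 7, … the first with gcd(s, 637) = 1 is s = 6, giving 78.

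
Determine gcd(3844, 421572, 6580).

4

3844 = 2² · 31²; 421572 = 2² · 3 · 19 · 43²; 6580 = 2² · 5 · 7 · 47
gcd takes min exponent of each prime: 2² = 4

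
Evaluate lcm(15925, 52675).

gcd first: 52675 = 3·15925 + 4900; 15925 = 3·4900 + 1225; 4900 = 4·1225 + 0 → gcd = 1225
lcm = 15925·52675/gcd = 838849375/1225 = 684775

684775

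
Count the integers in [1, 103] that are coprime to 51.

51 = 3·17. Inclusion–exclusion on these primes:
103 − ⌊103/3⌋ − ⌊103/17⌋ + ⌊103/51⌋ = 65

65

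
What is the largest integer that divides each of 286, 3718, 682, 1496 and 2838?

gcd(286, 3718): 3718 = 13·286 + 0 → 286
gcd(286, 682): 682 = 2·286 + 110; 286 = 2·110 + 66; 110 = 1·66 + 44; 66 = 1·44 + 22; 44 = 2·22 + 0 → 22
gcd(22, 1496): 1496 = 68·22 + 0 → 22
gcd(22, 2838): 2838 = 129·22 + 0 → 22

22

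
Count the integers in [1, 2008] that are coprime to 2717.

2717 = 11·13·19. Inclusion–exclusion on these primes:
2008 − ⌊2008/11⌋ − ⌊2008/13⌋ − ⌊2008/19⌋ + ⌊2008/143⌋ + ⌊2008/209⌋ + ⌊2008/247⌋ − ⌊2008/2717⌋ = 1598

1598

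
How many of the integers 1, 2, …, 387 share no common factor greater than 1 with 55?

55 = 5·11. Inclusion–exclusion on these primes:
387 − ⌊387/5⌋ − ⌊387/11⌋ + ⌊387/55⌋ = 282

282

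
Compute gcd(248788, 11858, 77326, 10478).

gcd(248788, 11858): 248788 = 20·11858 + 11628; 11858 = 1·11628 + 230; 11628 = 50·230 + 128; 230 = 1·128 + 102; 128 = 1·102 + 26; 102 = 3·26 + 24; 26 = 1·24 + 2; 24 = 12·2 + 0 → 2
gcd(2, 77326): 77326 = 38663·2 + 0 → 2
gcd(2, 10478): 10478 = 5239·2 + 0 → 2

2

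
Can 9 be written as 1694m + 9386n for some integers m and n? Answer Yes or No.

No

gcd(1694, 9386): 9386 = 5·1694 + 916; 1694 = 1·916 + 778; 916 = 1·778 + 138; 778 = 5·138 + 88; 138 = 1·88 + 50; 88 = 1·50 + 38; 50 = 1·38 + 12; 38 = 3·12 + 2; 12 = 6·2 + 0 → 2
2 does not divide 9, so a solution does not exist.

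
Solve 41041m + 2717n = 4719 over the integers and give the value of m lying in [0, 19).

Reduce mod 2717: 41041m ≡ 4719 (mod 2717). With g = gcd(41041, 2717) = 143 dividing 4719, divide through: 287m ≡ 33 (mod 19).
Since gcd(287, 19) = 1, m ≡ 33·(287)⁻¹ ≡ 7 (mod 19). Smallest non-negative: 7.

7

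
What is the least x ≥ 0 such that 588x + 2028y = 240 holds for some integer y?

Reduce mod 2028: 588x ≡ 240 (mod 2028). With g = gcd(588, 2028) = 12 dividing 240, divide through: 49x ≡ 20 (mod 169).
Since gcd(49, 169) = 1, x ≡ 20·(49)⁻¹ ≡ 28 (mod 169). Smallest non-negative: 28.

28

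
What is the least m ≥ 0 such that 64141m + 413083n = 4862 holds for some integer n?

Reduce mod 413083: 64141m ≡ 4862 (mod 413083). With g = gcd(64141, 413083) = 187 dividing 4862, divide through: 343m ≡ 26 (mod 2209).
Since gcd(343, 2209) = 1, m ≡ 26·(343)⁻¹ ≡ 116 (mod 2209). Smallest non-negative: 116.

116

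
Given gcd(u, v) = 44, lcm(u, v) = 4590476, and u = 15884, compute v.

12716

u·v = gcd·lcm = 44·4590476 = 201980944, so v = 201980944/15884 = 12716.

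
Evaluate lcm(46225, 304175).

46225 = 5² · 43²; 304175 = 5² · 23³
max exponents: 5² · 23³ · 43² = 562419575

562419575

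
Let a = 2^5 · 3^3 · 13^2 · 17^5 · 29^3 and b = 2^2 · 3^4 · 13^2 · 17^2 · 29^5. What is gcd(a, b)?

min exponent per shared prime: 2^2 · 3^3 · 13^2 · 17^2 · 29^3 = 128647780092

128647780092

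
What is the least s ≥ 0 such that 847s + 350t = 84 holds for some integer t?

22

Reduce mod 350: 847s ≡ 84 (mod 350). With g = gcd(847, 350) = 7 dividing 84, divide through: 121s ≡ 12 (mod 50).
Since gcd(121, 50) = 1, s ≡ 12·(121)⁻¹ ≡ 22 (mod 50). Smallest non-negative: 22.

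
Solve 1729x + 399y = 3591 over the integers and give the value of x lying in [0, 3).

0

Euclid: 1729 = 4·399 + 133; 399 = 3·133 + 0 → gcd = 133; 3591 = 133·27.
Back-substitution yields 1729·(1) + 399·(-4) = 133, so one solution is x = 1·27 = 27, y = -4·27 = -108.
Solutions in x differ by 399/133 = 3; the one in [0, 3) is 27 mod 3 = 0.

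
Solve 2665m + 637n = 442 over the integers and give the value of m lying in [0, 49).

31

gcd(2665, 637) = 13 (Euclid: 2665 = 4·637 + 117; 637 = 5·117 + 52; 117 = 2·52 + 13; 52 = 4·13 + 0), and 13 | 442.
Extended Euclid: 2665·(11) + 637·(-46) = 13. Scale by 34: m₀ = 374.
General solution m = m₀ + 49t; reducing mod 49 gives m = 31 (and n = -129).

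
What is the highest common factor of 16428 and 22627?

16428 = 2² · 3 · 37²
22627 = 11³ · 17
Common: 1 = 1

1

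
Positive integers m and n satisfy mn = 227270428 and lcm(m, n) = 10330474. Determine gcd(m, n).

gcd·lcm = product, so gcd = 227270428/10330474 = 22.

22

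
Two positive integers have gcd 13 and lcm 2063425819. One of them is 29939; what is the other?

895973

u·v = gcd·lcm = 13·2063425819 = 26824535647, so v = 26824535647/29939 = 895973.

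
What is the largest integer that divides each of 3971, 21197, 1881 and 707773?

3971 = 11 · 19²; 21197 = 11 · 41 · 47; 1881 = 3² · 11 · 19; 707773 = 11 · 37² · 47
gcd takes min exponent of each prime: 11 = 11

11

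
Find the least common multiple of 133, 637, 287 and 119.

8435791

133 = 7 · 19; 637 = 7² · 13; 287 = 7 · 41; 119 = 7 · 17
lcm takes max exponent of each prime: 7² · 13 · 17 · 19 · 41 = 8435791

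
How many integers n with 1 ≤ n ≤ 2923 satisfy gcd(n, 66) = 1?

66 = 2·3·11. Inclusion–exclusion on these primes:
2923 − ⌊2923/2⌋ − ⌊2923/3⌋ − ⌊2923/11⌋ + ⌊2923/6⌋ + ⌊2923/22⌋ + ⌊2923/33⌋ − ⌊2923/66⌋ = 886

886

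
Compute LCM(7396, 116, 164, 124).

lcm(7396, 116) = 7396·116/gcd = 857936/4 = 214484
lcm(214484, 164) = 214484·164/gcd = 35175376/4 = 8793844
lcm(8793844, 124) = 8793844·124/gcd = 1090436656/4 = 272609164

272609164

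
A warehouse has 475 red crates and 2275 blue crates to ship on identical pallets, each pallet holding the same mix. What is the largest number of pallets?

25

475 = 5² · 19
2275 = 5² · 7 · 13
Common: 5² = 25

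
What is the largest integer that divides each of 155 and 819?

1

Euclid: 819 = 5·155 + 44; 155 = 3·44 + 23; 44 = 1·23 + 21; 23 = 1·21 + 2; 21 = 10·2 + 1; 2 = 2·1 + 0. Last nonzero remainder: 1.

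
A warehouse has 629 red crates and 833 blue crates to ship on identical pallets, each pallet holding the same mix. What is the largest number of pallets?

629 = 17 · 37
833 = 7² · 17
Common: 17 = 17

17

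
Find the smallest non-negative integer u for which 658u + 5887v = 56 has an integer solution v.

519

Reduce mod 5887: 658u ≡ 56 (mod 5887). With g = gcd(658, 5887) = 7 dividing 56, divide through: 94u ≡ 8 (mod 841).
Since gcd(94, 841) = 1, u ≡ 8·(94)⁻¹ ≡ 519 (mod 841). Smallest non-negative: 519.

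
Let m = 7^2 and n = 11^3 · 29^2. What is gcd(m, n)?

1

min exponent per shared prime: (none) = 1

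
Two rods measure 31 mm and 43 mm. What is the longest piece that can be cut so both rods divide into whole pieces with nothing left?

1

Euclid: 43 = 1·31 + 12; 31 = 2·12 + 7; 12 = 1·7 + 5; 7 = 1·5 + 2; 5 = 2·2 + 1; 2 = 2·1 + 0. Last nonzero remainder: 1.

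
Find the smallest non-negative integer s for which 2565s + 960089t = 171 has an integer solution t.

Euclid: 960089 = 374·2565 + 779; 2565 = 3·779 + 228; 779 = 3·228 + 95; 228 = 2·95 + 38; 95 = 2·38 + 19; 38 = 2·19 + 0 → gcd = 19; 171 = 19·9.
Back-substitution yields 2565·(-20961) + 960089·(56) = 19, so one solution is s = -20961·9 = -188649, t = 56·9 = 504.
Solutions in s differ by 960089/19 = 50531; the one in [0, 50531) is -188649 mod 50531 = 13475.

13475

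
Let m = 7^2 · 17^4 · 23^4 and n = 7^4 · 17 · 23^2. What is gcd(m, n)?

440657

min exponent per shared prime: 7^2 · 17 · 23^2 = 440657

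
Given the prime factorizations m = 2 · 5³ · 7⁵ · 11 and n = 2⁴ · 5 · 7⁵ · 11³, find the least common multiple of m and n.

44740234000

max exponent per prime: 2⁴ · 5³ · 7⁵ · 11³ = 44740234000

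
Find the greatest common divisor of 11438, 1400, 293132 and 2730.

11438 = 2 · 7 · 19 · 43; 1400 = 2³ · 5² · 7; 293132 = 2² · 7 · 19² · 29; 2730 = 2 · 3 · 5 · 7 · 13
gcd takes min exponent of each prime: 2 · 7 = 14

14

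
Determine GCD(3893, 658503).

Euclid: 658503 = 169·3893 + 586; 3893 = 6·586 + 377; 586 = 1·377 + 209; 377 = 1·209 + 168; 209 = 1·168 + 41; 168 = 4·41 + 4; 41 = 10·4 + 1; 4 = 4·1 + 0. Last nonzero remainder: 1.

1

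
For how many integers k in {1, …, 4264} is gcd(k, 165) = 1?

2069

165 = 3·5·11. Inclusion–exclusion on these primes:
4264 − ⌊4264/3⌋ − ⌊4264/5⌋ − ⌊4264/11⌋ + ⌊4264/15⌋ + ⌊4264/33⌋ + ⌊4264/55⌋ − ⌊4264/165⌋ = 2069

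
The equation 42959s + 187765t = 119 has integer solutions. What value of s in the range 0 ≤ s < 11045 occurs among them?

Reduce mod 187765: 42959s ≡ 119 (mod 187765). With g = gcd(42959, 187765) = 17 dividing 119, divide through: 2527s ≡ 7 (mod 11045).
Since gcd(2527, 11045) = 1, s ≡ 7·(2527)⁻¹ ≡ 4161 (mod 11045). Smallest non-negative: 4161.

4161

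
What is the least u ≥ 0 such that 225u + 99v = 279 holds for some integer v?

gcd(225, 99) = 9 (Euclid: 225 = 2·99 + 27; 99 = 3·27 + 18; 27 = 1·18 + 9; 18 = 2·9 + 0), and 9 | 279.
Extended Euclid: 225·(4) + 99·(-9) = 9. Scale by 31: u₀ = 124.
General solution u = u₀ + 11t; reducing mod 11 gives u = 3 (and v = -4).

3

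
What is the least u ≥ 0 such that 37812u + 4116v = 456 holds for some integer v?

290

Reduce mod 4116: 37812u ≡ 456 (mod 4116). With g = gcd(37812, 4116) = 12 dividing 456, divide through: 3151u ≡ 38 (mod 343).
Since gcd(3151, 343) = 1, u ≡ 38·(3151)⁻¹ ≡ 290 (mod 343). Smallest non-negative: 290.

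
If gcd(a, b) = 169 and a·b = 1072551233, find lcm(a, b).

For any two positive integers, gcd × lcm equals their product. Hence lcm = 1072551233 / 169 = 6346457.

6346457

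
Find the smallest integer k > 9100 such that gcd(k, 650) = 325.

Multiples of 325 above 9100: 325·29, 325·30, … . Need the cofactor coprime to 650/325 = 2.
Checking s = 29, 30, … the first with gcd(s, 2) = 1 is s = 29, giving 9425.

9425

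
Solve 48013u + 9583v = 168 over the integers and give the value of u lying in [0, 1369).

784

Euclid: 48013 = 5·9583 + 98; 9583 = 97·98 + 77; 98 = 1·77 + 21; 77 = 3·21 + 14; 21 = 1·14 + 7; 14 = 2·7 + 0 → gcd = 7; 168 = 7·24.
Back-substitution yields 48013·(489) + 9583·(-2450) = 7, so one solution is u = 489·24 = 11736, v = -2450·24 = -58800.
Solutions in u differ by 9583/7 = 1369; the one in [0, 1369) is 11736 mod 1369 = 784.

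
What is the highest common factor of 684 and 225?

684 = 2² · 3² · 19
225 = 3² · 5²
Common: 3² = 9

9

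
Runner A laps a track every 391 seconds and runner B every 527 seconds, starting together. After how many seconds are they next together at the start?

gcd first: 527 = 1·391 + 136; 391 = 2·136 + 119; 136 = 1·119 + 17; 119 = 7·17 + 0 → gcd = 17
lcm = 391·527/gcd = 206057/17 = 12121

12121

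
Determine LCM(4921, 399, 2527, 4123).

lcm(4921, 399) = 4921·399/gcd = 1963479/133 = 14763
lcm(14763, 2527) = 14763·2527/gcd = 37306101/133 = 280497
lcm(280497, 4123) = 280497·4123/gcd = 1156489131/133 = 8695407

8695407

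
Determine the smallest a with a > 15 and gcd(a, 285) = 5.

285 = 5·57. Any a with gcd(a, 285) = 5 is a multiple of 5, say 5s, with s coprime to 57.
Need s > 15/5, so s ≥ 4. First s ≥ 4 with gcd(s, 57) = 1 is s = 4. Thus a = 5·4 = 20.

20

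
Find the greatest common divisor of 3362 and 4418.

2

Euclid: 4418 = 1·3362 + 1056; 3362 = 3·1056 + 194; 1056 = 5·194 + 86; 194 = 2·86 + 22; 86 = 3·22 + 20; 22 = 1·20 + 2; 20 = 10·2 + 0. Last nonzero remainder: 2.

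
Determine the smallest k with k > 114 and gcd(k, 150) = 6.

150 = 6·25. Any k with gcd(k, 150) = 6 is a multiple of 6, say 6s, with s coprime to 25.
Need s > 114/6, so s ≥ 20. First s ≥ 20 with gcd(s, 25) = 1 is s = 21. Thus k = 6·21 = 126.

126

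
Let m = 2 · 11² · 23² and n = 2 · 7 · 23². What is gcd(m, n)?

min exponent per shared prime: 2 · 23² = 1058

1058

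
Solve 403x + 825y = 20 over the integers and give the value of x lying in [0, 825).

215

Euclid: 825 = 2·403 + 19; 403 = 21·19 + 4; 19 = 4·4 + 3; 4 = 1·3 + 1; 3 = 3·1 + 0 → gcd = 1; 20 = 1·20.
Back-substitution yields 403·(217) + 825·(-106) = 1, so one solution is x = 217·20 = 4340, y = -106·20 = -2120.
Solutions in x differ by 825/1 = 825; the one in [0, 825) is 4340 mod 825 = 215.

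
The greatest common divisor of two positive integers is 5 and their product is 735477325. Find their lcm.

For any two positive integers, gcd × lcm equals their product. Hence lcm = 735477325 / 5 = 147095465.

147095465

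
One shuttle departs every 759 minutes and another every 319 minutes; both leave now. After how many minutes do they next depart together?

22011

gcd first: 759 = 2·319 + 121; 319 = 2·121 + 77; 121 = 1·77 + 44; 77 = 1·44 + 33; 44 = 1·33 + 11; 33 = 3·11 + 0 → gcd = 11
lcm = 759·319/gcd = 242121/11 = 22011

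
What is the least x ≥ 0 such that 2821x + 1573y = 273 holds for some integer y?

4

Euclid: 2821 = 1·1573 + 1248; 1573 = 1·1248 + 325; 1248 = 3·325 + 273; 325 = 1·273 + 52; 273 = 5·52 + 13; 52 = 4·13 + 0 → gcd = 13; 273 = 13·21.
Back-substitution yields 2821·(29) + 1573·(-52) = 13, so one solution is x = 29·21 = 609, y = -52·21 = -1092.
Solutions in x differ by 1573/13 = 121; the one in [0, 121) is 609 mod 121 = 4.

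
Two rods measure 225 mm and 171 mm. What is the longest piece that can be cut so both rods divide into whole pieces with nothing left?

9

Euclid: 225 = 1·171 + 54; 171 = 3·54 + 9; 54 = 6·9 + 0. Last nonzero remainder: 9.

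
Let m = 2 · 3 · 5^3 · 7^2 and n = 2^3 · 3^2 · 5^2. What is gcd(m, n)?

150

min exponent per shared prime: 2 · 3 · 5^2 = 150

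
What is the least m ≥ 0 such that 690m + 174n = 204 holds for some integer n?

Euclid: 690 = 3·174 + 168; 174 = 1·168 + 6; 168 = 28·6 + 0 → gcd = 6; 204 = 6·34.
Back-substitution yields 690·(-1) + 174·(4) = 6, so one solution is m = -1·34 = -34, n = 4·34 = 136.
Solutions in m differ by 174/6 = 29; the one in [0, 29) is -34 mod 29 = 24.

24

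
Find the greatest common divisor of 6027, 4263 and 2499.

147

gcd(6027, 4263): 6027 = 1·4263 + 1764; 4263 = 2·1764 + 735; 1764 = 2·735 + 294; 735 = 2·294 + 147; 294 = 2·147 + 0 → 147
gcd(147, 2499): 2499 = 17·147 + 0 → 147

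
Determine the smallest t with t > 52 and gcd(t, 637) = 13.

65

Multiples of 13 above 52: 13·5, 13·6, … . Need the cofactor coprime to 637/13 = 49.
Checking s = 5, 6, … the first with gcd(s, 49) = 1 is s = 5, giving 65.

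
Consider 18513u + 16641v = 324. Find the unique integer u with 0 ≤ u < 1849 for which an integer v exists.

818

gcd(18513, 16641) = 9 (Euclid: 18513 = 1·16641 + 1872; 16641 = 8·1872 + 1665; 1872 = 1·1665 + 207; 1665 = 8·207 + 9; 207 = 23·9 + 0), and 9 | 324.
Extended Euclid: 18513·(-80) + 16641·(89) = 9. Scale by 36: u₀ = -2880.
General solution u = u₀ + 1849t; reducing mod 1849 gives u = 818 (and v = -910).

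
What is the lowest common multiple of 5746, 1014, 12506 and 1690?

5746 = 2 · 13² · 17; 1014 = 2 · 3 · 13²; 12506 = 2 · 13² · 37; 1690 = 2 · 5 · 13²
lcm takes max exponent of each prime: 2 · 3 · 5 · 13² · 17 · 37 = 3189030

3189030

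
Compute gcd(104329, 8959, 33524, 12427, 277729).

gcd(104329, 8959): 104329 = 11·8959 + 5780; 8959 = 1·5780 + 3179; 5780 = 1·3179 + 2601; 3179 = 1·2601 + 578; 2601 = 4·578 + 289; 578 = 2·289 + 0 → 289
gcd(289, 33524): 33524 = 116·289 + 0 → 289
gcd(289, 12427): 12427 = 43·289 + 0 → 289
gcd(289, 277729): 277729 = 961·289 + 0 → 289

289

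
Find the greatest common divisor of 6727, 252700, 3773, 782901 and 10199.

gcd(6727, 252700): 252700 = 37·6727 + 3801; 6727 = 1·3801 + 2926; 3801 = 1·2926 + 875; 2926 = 3·875 + 301; 875 = 2·301 + 273; 301 = 1·273 + 28; 273 = 9·28 + 21; 28 = 1·21 + 7; 21 = 3·7 + 0 → 7
gcd(7, 3773): 3773 = 539·7 + 0 → 7
gcd(7, 782901): 782901 = 111843·7 + 0 → 7
gcd(7, 10199): 10199 = 1457·7 + 0 → 7

7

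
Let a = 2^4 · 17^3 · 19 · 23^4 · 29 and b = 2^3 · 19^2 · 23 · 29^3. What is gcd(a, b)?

101384

min exponent per shared prime: 2^3 · 19 · 23 · 29 = 101384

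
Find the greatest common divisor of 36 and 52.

4

Euclid: 52 = 1·36 + 16; 36 = 2·16 + 4; 16 = 4·4 + 0. Last nonzero remainder: 4.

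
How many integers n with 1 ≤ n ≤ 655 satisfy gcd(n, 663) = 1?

663 = 3·13·17. Inclusion–exclusion on these primes:
655 − ⌊655/3⌋ − ⌊655/13⌋ − ⌊655/17⌋ + ⌊655/39⌋ + ⌊655/51⌋ + ⌊655/221⌋ − ⌊655/663⌋ = 379

379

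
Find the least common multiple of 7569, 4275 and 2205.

176168475

7569 = 3² · 29²; 4275 = 3² · 5² · 19; 2205 = 3² · 5 · 7²
lcm takes max exponent of each prime: 3² · 5² · 7² · 19 · 29² = 176168475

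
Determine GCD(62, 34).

62 = 2 · 31
34 = 2 · 17
Common: 2 = 2

2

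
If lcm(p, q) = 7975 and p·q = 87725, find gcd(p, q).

11

gcd·lcm = product, so gcd = 87725/7975 = 11.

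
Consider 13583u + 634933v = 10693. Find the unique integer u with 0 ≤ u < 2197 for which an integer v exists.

gcd(13583, 634933) = 289 (Euclid: 634933 = 46·13583 + 10115; 13583 = 1·10115 + 3468; 10115 = 2·3468 + 3179; 3468 = 1·3179 + 289; 3179 = 11·289 + 0), and 289 | 10693.
Extended Euclid: 13583·(187) + 634933·(-4) = 289. Scale by 37: u₀ = 6919.
General solution u = u₀ + 2197t; reducing mod 2197 gives u = 328 (and v = -7).

328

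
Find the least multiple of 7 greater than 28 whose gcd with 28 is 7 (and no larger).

35

gcd(t, 28) = 7 forces 7 | t; write t = 7s. Then gcd(7s, 7·4) = 7·gcd(s, 4), so need gcd(s, 4) = 1.
7s > 28 gives s ≥ 5. The least s ≥ 5 coprime to 4 is 5, so t = 7·5 = 35.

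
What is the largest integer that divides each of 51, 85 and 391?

51 = 3 · 17; 85 = 5 · 17; 391 = 17 · 23
gcd takes min exponent of each prime: 17 = 17

17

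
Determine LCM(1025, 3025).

124025

gcd first: 3025 = 2·1025 + 975; 1025 = 1·975 + 50; 975 = 19·50 + 25; 50 = 2·25 + 0 → gcd = 25
lcm = 1025·3025/gcd = 3100625/25 = 124025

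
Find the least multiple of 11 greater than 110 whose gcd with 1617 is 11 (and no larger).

121

1617 = 11·147. Any t with gcd(t, 1617) = 11 is a multiple of 11, say 11s, with s coprime to 147.
Need s > 110/11, so s ≥ 11. First s ≥ 11 with gcd(s, 147) = 1 is s = 11. Thus t = 11·11 = 121.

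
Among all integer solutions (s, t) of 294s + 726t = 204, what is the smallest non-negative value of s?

gcd(294, 726) = 6 (Euclid: 726 = 2·294 + 138; 294 = 2·138 + 18; 138 = 7·18 + 12; 18 = 1·12 + 6; 12 = 2·6 + 0), and 6 | 204.
Extended Euclid: 294·(42) + 726·(-17) = 6. Scale by 34: s₀ = 1428.
General solution s = s₀ + 121k; reducing mod 121 gives s = 97 (and t = -39).

97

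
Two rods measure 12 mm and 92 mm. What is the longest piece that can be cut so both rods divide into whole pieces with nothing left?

12 = 2² · 3
92 = 2² · 23
Common: 2² = 4

4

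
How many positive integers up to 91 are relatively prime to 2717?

2717 = 11·13·19. Inclusion–exclusion on these primes:
91 − ⌊91/11⌋ − ⌊91/13⌋ − ⌊91/19⌋ + ⌊91/143⌋ + ⌊91/209⌋ + ⌊91/247⌋ − ⌊91/2717⌋ = 72

72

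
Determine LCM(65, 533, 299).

61295

65 = 5 · 13; 533 = 13 · 41; 299 = 13 · 23
lcm takes max exponent of each prime: 5 · 13 · 23 · 41 = 61295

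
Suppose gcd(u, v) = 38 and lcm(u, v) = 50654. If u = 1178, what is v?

1634

Using uv = gcd(u,v)·lcm(u,v) = 38·50654 = 1924852, we get v = 1924852/1178 = 1634.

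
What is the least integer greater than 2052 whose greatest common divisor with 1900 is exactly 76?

2128

1900 = 76·25. Any k with gcd(k, 1900) = 76 is a multiple of 76, say 76s, with s coprime to 25.
Need s > 2052/76, so s ≥ 28. First s ≥ 28 with gcd(s, 25) = 1 is s = 28. Thus k = 76·28 = 2128.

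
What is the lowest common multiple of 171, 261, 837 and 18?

922374

lcm(171, 261) = 171·261/gcd = 44631/9 = 4959
lcm(4959, 837) = 4959·837/gcd = 4150683/9 = 461187
lcm(461187, 18) = 461187·18/gcd = 8301366/9 = 922374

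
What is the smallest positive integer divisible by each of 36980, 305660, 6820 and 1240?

36980 = 2² · 5 · 43²; 305660 = 2² · 5 · 17 · 29 · 31; 6820 = 2² · 5 · 11 · 31; 1240 = 2³ · 5 · 31
lcm takes max exponent of each prime: 2³ · 5 · 11 · 17 · 29 · 31 · 43² = 12433637480

12433637480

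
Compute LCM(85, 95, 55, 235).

834955

85 = 5 · 17; 95 = 5 · 19; 55 = 5 · 11; 235 = 5 · 47
lcm takes max exponent of each prime: 5 · 11 · 17 · 19 · 47 = 834955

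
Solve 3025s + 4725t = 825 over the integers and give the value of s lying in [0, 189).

gcd(3025, 4725) = 25 (Euclid: 4725 = 1·3025 + 1700; 3025 = 1·1700 + 1325; 1700 = 1·1325 + 375; 1325 = 3·375 + 200; 375 = 1·200 + 175; 200 = 1·175 + 25; 175 = 7·25 + 0), and 25 | 825.
Extended Euclid: 3025·(25) + 4725·(-16) = 25. Scale by 33: s₀ = 825.
General solution s = s₀ + 189k; reducing mod 189 gives s = 69 (and t = -44).

69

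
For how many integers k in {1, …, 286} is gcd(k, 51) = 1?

180

Prime factors of 51: 3, 17. Count integers ≤ 286 divisible by none of them.
By inclusion–exclusion: 286 − ⌊286/3⌋ − ⌊286/17⌋ + ⌊286/51⌋ = 180.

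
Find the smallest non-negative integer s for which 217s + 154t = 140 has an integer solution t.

gcd(217, 154) = 7 (Euclid: 217 = 1·154 + 63; 154 = 2·63 + 28; 63 = 2·28 + 7; 28 = 4·7 + 0), and 7 | 140.
Extended Euclid: 217·(5) + 154·(-7) = 7. Scale by 20: s₀ = 100.
General solution s = s₀ + 22k; reducing mod 22 gives s = 12 (and t = -16).

12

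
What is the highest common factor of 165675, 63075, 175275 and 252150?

75

165675 = 3 · 5² · 47²; 63075 = 3 · 5² · 29²; 175275 = 3² · 5² · 19 · 41; 252150 = 2 · 3 · 5² · 41²
gcd takes min exponent of each prime: 3 · 5² = 75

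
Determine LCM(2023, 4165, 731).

3044615

lcm(2023, 4165) = 2023·4165/gcd = 8425795/119 = 70805
lcm(70805, 731) = 70805·731/gcd = 51758455/17 = 3044615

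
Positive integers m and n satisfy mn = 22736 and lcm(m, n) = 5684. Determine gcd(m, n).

gcd·lcm = product, so gcd = 22736/5684 = 4.

4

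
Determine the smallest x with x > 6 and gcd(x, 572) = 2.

572 = 2·286. Any x with gcd(x, 572) = 2 is a multiple of 2, say 2s, with s coprime to 286.
Need s > 6/2, so s ≥ 4. First s ≥ 4 with gcd(s, 286) = 1 is s = 5. Thus x = 2·5 = 10.

10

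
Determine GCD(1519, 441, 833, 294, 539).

49

gcd(1519, 441): 1519 = 3·441 + 196; 441 = 2·196 + 49; 196 = 4·49 + 0 → 49
gcd(49, 833): 833 = 17·49 + 0 → 49
gcd(49, 294): 294 = 6·49 + 0 → 49
gcd(49, 539): 539 = 11·49 + 0 → 49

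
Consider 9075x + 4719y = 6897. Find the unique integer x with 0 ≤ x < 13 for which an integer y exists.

7

Reduce mod 4719: 9075x ≡ 6897 (mod 4719). With g = gcd(9075, 4719) = 363 dividing 6897, divide through: 25x ≡ 19 (mod 13).
Since gcd(25, 13) = 1, x ≡ 19·(25)⁻¹ ≡ 7 (mod 13). Smallest non-negative: 7.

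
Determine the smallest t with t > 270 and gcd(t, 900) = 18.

306

gcd(t, 900) = 18 forces 18 | t; write t = 18s. Then gcd(18s, 18·50) = 18·gcd(s, 50), so need gcd(s, 50) = 1.
18s > 270 gives s ≥ 16. The least s ≥ 16 coprime to 50 is 17, so t = 18·17 = 306.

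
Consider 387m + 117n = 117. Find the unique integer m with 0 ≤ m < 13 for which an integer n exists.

Euclid: 387 = 3·117 + 36; 117 = 3·36 + 9; 36 = 4·9 + 0 → gcd = 9; 117 = 9·13.
Back-substitution yields 387·(-3) + 117·(10) = 9, so one solution is m = -3·13 = -39, n = 10·13 = 130.
Solutions in m differ by 117/9 = 13; the one in [0, 13) is -39 mod 13 = 0.

0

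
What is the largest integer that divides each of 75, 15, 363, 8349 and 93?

gcd(75, 15): 75 = 5·15 + 0 → 15
gcd(15, 363): 363 = 24·15 + 3; 15 = 5·3 + 0 → 3
gcd(3, 8349): 8349 = 2783·3 + 0 → 3
gcd(3, 93): 93 = 31·3 + 0 → 3

3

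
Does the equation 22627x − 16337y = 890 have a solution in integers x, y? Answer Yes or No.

No

By Bézout, 22627x − 16337y = 890 has integer solutions iff gcd(22627, 16337) | 890.
Euclid: 22627 = 1·16337 + 6290; 16337 = 2·6290 + 3757; 6290 = 1·3757 + 2533; 3757 = 1·2533 + 1224; 2533 = 2·1224 + 85; 1224 = 14·85 + 34; 85 = 2·34 + 17; 34 = 2·17 + 0. gcd = 17; 890 mod 17 = 6. No.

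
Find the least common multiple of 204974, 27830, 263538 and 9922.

8698071690

lcm(204974, 27830) = 204974·27830/gcd = 5704426420/242 = 23572010
lcm(23572010, 263538) = 23572010·263538/gcd = 6212120371380/29282 = 212148090
lcm(212148090, 9922) = 212148090·9922/gcd = 2104933348980/242 = 8698071690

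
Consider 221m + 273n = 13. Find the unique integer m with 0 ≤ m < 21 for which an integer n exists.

Reduce mod 273: 221m ≡ 13 (mod 273). With g = gcd(221, 273) = 13 dividing 13, divide through: 17m ≡ 1 (mod 21).
Since gcd(17, 21) = 1, m ≡ 1·(17)⁻¹ ≡ 5 (mod 21). Smallest non-negative: 5.

5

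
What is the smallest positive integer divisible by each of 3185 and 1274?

gcd first: 3185 = 2·1274 + 637; 1274 = 2·637 + 0 → gcd = 637
lcm = 3185·1274/gcd = 4057690/637 = 6370

6370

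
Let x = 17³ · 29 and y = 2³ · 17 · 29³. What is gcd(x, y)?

min exponent per shared prime: 17 · 29 = 493

493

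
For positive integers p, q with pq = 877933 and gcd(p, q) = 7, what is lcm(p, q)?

125419

Since gcd(p,q)·lcm(p,q) = pq, lcm = 877933/7 = 125419.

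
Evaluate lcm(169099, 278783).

gcd first: 278783 = 1·169099 + 109684; 169099 = 1·109684 + 59415; 109684 = 1·59415 + 50269; 59415 = 1·50269 + 9146; 50269 = 5·9146 + 4539; 9146 = 2·4539 + 68; 4539 = 66·68 + 51; 68 = 1·51 + 17; 51 = 3·17 + 0 → gcd = 17
lcm = 169099·278783/gcd = 47141926517/17 = 2773054501

2773054501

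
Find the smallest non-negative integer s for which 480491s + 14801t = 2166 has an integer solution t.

Euclid: 480491 = 32·14801 + 6859; 14801 = 2·6859 + 1083; 6859 = 6·1083 + 361; 1083 = 3·361 + 0 → gcd = 361; 2166 = 361·6.
Back-substitution yields 480491·(13) + 14801·(-422) = 361, so one solution is s = 13·6 = 78, t = -422·6 = -2532.
Solutions in s differ by 14801/361 = 41; the one in [0, 41) is 78 mod 41 = 37.

37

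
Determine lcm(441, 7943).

3502863

gcd first: 7943 = 18·441 + 5; 441 = 88·5 + 1; 5 = 5·1 + 0 → gcd = 1
lcm = 441·7943/gcd = 3502863/1 = 3502863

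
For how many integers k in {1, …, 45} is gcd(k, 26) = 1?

21

Prime factors of 26: 2, 13. Count integers ≤ 45 divisible by none of them.
By inclusion–exclusion: 45 − ⌊45/2⌋ − ⌊45/13⌋ + ⌊45/26⌋ = 21.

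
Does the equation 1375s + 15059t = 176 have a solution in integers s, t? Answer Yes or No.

Yes

gcd(1375, 15059): 15059 = 10·1375 + 1309; 1375 = 1·1309 + 66; 1309 = 19·66 + 55; 66 = 1·55 + 11; 55 = 5·11 + 0 → 11
11 divides 176, so a solution exists.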